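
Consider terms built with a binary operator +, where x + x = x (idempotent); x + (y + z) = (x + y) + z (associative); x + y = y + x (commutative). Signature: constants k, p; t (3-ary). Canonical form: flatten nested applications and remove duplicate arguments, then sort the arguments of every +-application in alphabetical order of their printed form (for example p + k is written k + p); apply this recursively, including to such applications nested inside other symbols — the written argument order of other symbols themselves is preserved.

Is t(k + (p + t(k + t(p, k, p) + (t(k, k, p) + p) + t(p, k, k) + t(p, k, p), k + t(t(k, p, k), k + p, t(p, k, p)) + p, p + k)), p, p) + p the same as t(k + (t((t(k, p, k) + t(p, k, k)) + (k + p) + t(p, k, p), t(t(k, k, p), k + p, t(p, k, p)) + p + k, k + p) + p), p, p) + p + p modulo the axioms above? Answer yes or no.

Answer: no — p + t(k + p + t(k + p + t(k, k, p) + t(p, k, k) + t(p, k, p), k + p + t(t(k, p, k), k + p, t(p, k, p)), k + p), p, p) vs p + t(k + p + t(k + p + t(k, p, k) + t(p, k, k) + t(p, k, p), k + p + t(t(k, k, p), k + p, t(p, k, p)), k + p), p, p)

Derivation:
Left:  t(k + (p + t(k + t(p, k, p) + (t(k, k, p) + p) + t(p, k, k) + t(p, k, p), k + t(t(k, p, k), k + p, t(p, k, p)) + p, p + k)), p, p) + p
  Canonicalize subterm:  t(k + (p + t(k + t(p, k, p) + (t(k, k, p) + p) + t(p, k, k) + t(p, k, p), k + t(t(k, p, k), k + p, t(p, k, p)) + p, p + k)), p, p)  →  t(k + p + t(k + p + t(k, k, p) + t(p, k, k) + t(p, k, p), k + p + t(t(k, p, k), k + p, t(p, k, p)), k + p), p, p)
  Sort arguments:  p + t(k + p + t(k + p + t(k, k, p) + t(p, k, k) + t(p, k, p), k + p + t(t(k, p, k), k + p, t(p, k, p)), k + p), p, p)
Right:  t(k + (t((t(k, p, k) + t(p, k, k)) + (k + p) + t(p, k, p), t(t(k, k, p), k + p, t(p, k, p)) + p + k, k + p) + p), p, p) + p + p
  Simplify inside:  t(k + (t((t(k, p, k) + t(p, k, k)) + (k + p) + t(p, k, p), t(t(k, k, p), k + p, t(p, k, p)) + p + k, k + p) + p), p, p)  →  t(k + p + t(k + p + t(k, p, k) + t(p, k, k) + t(p, k, p), k + p + t(t(k, k, p), k + p, t(p, k, p)), k + p), p, p)
  Idempotence:  drop duplicate p
  Order the arguments:  p + t(k + p + t(k + p + t(k, p, k) + t(p, k, k) + t(p, k, p), k + p + t(t(k, k, p), k + p, t(p, k, p)), k + p), p, p)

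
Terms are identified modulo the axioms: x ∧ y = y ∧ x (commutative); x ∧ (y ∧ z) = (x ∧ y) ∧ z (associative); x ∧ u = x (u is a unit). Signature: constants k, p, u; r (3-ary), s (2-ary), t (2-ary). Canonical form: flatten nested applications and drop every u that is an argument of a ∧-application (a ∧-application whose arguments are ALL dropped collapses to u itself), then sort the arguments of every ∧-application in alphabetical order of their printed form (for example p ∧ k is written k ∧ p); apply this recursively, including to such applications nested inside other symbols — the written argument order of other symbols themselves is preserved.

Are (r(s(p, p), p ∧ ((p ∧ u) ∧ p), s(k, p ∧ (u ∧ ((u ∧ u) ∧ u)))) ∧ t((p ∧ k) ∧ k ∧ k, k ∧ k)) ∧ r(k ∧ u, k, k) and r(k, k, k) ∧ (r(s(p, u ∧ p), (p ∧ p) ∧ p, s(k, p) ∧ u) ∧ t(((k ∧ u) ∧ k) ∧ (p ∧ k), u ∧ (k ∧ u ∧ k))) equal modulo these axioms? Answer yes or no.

Answer: yes — both canonical forms are r(k, k, k) ∧ r(s(p, p), p ∧ p ∧ p, s(k, p)) ∧ t(k ∧ k ∧ k ∧ p, k ∧ k)

Derivation:
Left:  (r(s(p, p), p ∧ ((p ∧ u) ∧ p), s(k, p ∧ (u ∧ ((u ∧ u) ∧ u)))) ∧ t((p ∧ k) ∧ k ∧ k, k ∧ k)) ∧ r(k ∧ u, k, k)
  Flatten:  r(s(p, p), p ∧ ((p ∧ u) ∧ p), s(k, p ∧ (u ∧ ((u ∧ u) ∧ u)))) ∧ t((p ∧ k) ∧ k ∧ k, k ∧ k) ∧ r(k ∧ u, k, k)
  Simplify inside:  r(s(p, p), p ∧ ((p ∧ u) ∧ p), s(k, p ∧ (u ∧ ((u ∧ u) ∧ u))))  →  r(s(p, p), p ∧ p ∧ p, s(k, p))
  Simplify inside:  t((p ∧ k) ∧ k ∧ k, k ∧ k)  →  t(k ∧ k ∧ k ∧ p, k ∧ k)
  Inside:  r(k ∧ u, k, k)  →  r(k, k, k)
  Sort arguments:  r(k, k, k) ∧ r(s(p, p), p ∧ p ∧ p, s(k, p)) ∧ t(k ∧ k ∧ k ∧ p, k ∧ k)
Right:  r(k, k, k) ∧ (r(s(p, u ∧ p), (p ∧ p) ∧ p, s(k, p) ∧ u) ∧ t(((k ∧ u) ∧ k) ∧ (p ∧ k), u ∧ (k ∧ u ∧ k)))
  Merge nested applications:  r(k, k, k) ∧ r(s(p, u ∧ p), (p ∧ p) ∧ p, s(k, p) ∧ u) ∧ t(((k ∧ u) ∧ k) ∧ (p ∧ k), u ∧ (k ∧ u ∧ k))
  Simplify inside:  r(s(p, u ∧ p), (p ∧ p) ∧ p, s(k, p) ∧ u)  →  r(s(p, p), p ∧ p ∧ p, s(k, p))
  Inside:  t(((k ∧ u) ∧ k) ∧ (p ∧ k), u ∧ (k ∧ u ∧ k))  →  t(k ∧ k ∧ k ∧ p, k ∧ k)
  Sort arguments:  r(k, k, k) ∧ r(s(p, p), p ∧ p ∧ p, s(k, p)) ∧ t(k ∧ k ∧ k ∧ p, k ∧ k)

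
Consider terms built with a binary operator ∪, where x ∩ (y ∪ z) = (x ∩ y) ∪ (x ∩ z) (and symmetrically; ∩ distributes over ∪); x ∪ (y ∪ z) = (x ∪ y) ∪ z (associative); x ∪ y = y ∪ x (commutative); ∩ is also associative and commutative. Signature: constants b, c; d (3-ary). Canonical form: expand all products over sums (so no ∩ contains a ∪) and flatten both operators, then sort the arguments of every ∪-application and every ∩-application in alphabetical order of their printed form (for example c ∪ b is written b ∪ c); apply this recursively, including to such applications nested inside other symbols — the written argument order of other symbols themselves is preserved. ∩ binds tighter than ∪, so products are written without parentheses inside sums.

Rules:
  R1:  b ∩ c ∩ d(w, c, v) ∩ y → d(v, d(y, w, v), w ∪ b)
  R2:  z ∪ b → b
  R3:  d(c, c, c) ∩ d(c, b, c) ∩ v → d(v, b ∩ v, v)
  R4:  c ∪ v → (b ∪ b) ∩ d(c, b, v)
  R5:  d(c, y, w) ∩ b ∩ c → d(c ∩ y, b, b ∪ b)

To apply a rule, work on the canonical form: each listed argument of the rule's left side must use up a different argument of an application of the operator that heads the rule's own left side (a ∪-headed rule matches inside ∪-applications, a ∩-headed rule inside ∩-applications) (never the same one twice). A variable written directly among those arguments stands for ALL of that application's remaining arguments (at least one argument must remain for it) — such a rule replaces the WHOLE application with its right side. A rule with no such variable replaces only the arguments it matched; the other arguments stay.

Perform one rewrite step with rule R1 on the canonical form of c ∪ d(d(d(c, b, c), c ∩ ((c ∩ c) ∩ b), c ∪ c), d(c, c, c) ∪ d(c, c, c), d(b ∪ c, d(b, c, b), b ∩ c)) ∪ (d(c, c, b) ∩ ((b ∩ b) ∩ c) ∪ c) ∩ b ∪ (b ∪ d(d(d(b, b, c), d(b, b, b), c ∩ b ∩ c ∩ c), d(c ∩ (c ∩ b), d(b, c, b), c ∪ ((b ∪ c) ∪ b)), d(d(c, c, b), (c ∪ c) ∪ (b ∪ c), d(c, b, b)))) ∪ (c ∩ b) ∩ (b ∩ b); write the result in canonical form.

Canonical form:  b ∪ b ∩ b ∩ b ∩ c ∪ b ∩ b ∩ b ∩ c ∩ d(c, c, b) ∪ b ∩ c ∪ c ∪ d(d(d(b, b, c), d(b, b, b), b ∩ c ∩ c ∩ c), d(b ∩ c ∩ c, d(b, c, b), b ∪ b ∪ c ∪ c), d(d(c, c, b), b ∪ c ∪ c ∪ c, d(c, b, b))) ∪ d(d(d(c, b, c), b ∩ c ∩ c ∩ c, c ∪ c), d(c, c, c) ∪ d(c, c, c), d(b ∪ c, d(b, c, b), b ∩ c))
R1 matches:  uses b, c, d(c, c, b);  v := b, w := c, y := b ∩ b
The variable takes the whole remainder — replace the entire application.
Giving:  b ∪ b ∩ b ∩ b ∩ c ∪ b ∩ c ∪ c ∪ d(b, d(b ∩ b, c, b), b ∪ c) ∪ d(d(d(b, b, c), d(b, b, b), b ∩ c ∩ c ∩ c), d(b ∩ c ∩ c, d(b, c, b), b ∪ b ∪ c ∪ c), d(d(c, c, b), b ∪ c ∪ c ∪ c, d(c, b, b))) ∪ d(d(d(c, b, c), b ∩ c ∩ c ∩ c, c ∪ c), d(c, c, c) ∪ d(c, c, c), d(b ∪ c, d(b, c, b), b ∩ c))

Answer: b ∪ b ∩ b ∩ b ∩ c ∪ b ∩ c ∪ c ∪ d(b, d(b ∩ b, c, b), b ∪ c) ∪ d(d(d(b, b, c), d(b, b, b), b ∩ c ∩ c ∩ c), d(b ∩ c ∩ c, d(b, c, b), b ∪ b ∪ c ∪ c), d(d(c, c, b), b ∪ c ∪ c ∪ c, d(c, b, b))) ∪ d(d(d(c, b, c), b ∩ c ∩ c ∩ c, c ∪ c), d(c, c, c) ∪ d(c, c, c), d(b ∪ c, d(b, c, b), b ∩ c))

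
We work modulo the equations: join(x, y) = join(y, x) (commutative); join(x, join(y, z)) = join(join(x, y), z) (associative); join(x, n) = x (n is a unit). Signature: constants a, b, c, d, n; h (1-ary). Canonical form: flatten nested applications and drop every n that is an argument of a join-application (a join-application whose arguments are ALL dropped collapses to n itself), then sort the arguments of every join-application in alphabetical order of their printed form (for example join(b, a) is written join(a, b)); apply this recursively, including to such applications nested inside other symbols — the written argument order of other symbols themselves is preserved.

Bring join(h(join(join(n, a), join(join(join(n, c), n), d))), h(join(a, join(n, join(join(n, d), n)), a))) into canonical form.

Answer: join(h(join(a, a, d)), h(join(a, c, d)))

Derivation:
Canonicalize subterm:  h(join(join(n, a), join(join(join(n, c), n), d)))  →  h(join(a, c, d))
Canonicalize subterm:  h(join(a, join(n, join(join(n, d), n)), a))  →  h(join(a, a, d))
Sort arguments:  join(h(join(a, a, d)), h(join(a, c, d)))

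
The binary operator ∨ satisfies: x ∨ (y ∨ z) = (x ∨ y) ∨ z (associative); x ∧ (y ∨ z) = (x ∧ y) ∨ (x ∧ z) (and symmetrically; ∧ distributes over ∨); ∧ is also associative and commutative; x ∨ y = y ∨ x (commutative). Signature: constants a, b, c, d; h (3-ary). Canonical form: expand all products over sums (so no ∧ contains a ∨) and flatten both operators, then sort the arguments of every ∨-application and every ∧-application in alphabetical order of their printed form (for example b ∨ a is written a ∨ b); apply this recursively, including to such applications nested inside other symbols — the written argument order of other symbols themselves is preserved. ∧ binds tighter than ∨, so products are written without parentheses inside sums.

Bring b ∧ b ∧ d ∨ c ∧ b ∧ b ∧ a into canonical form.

Answer: a ∧ b ∧ b ∧ c ∨ b ∧ b ∧ d

Derivation:
Un-nest:  b ∧ b ∧ d ∨ a ∧ b ∧ b ∧ c
Sort:  a ∧ b ∧ b ∧ c ∨ b ∧ b ∧ d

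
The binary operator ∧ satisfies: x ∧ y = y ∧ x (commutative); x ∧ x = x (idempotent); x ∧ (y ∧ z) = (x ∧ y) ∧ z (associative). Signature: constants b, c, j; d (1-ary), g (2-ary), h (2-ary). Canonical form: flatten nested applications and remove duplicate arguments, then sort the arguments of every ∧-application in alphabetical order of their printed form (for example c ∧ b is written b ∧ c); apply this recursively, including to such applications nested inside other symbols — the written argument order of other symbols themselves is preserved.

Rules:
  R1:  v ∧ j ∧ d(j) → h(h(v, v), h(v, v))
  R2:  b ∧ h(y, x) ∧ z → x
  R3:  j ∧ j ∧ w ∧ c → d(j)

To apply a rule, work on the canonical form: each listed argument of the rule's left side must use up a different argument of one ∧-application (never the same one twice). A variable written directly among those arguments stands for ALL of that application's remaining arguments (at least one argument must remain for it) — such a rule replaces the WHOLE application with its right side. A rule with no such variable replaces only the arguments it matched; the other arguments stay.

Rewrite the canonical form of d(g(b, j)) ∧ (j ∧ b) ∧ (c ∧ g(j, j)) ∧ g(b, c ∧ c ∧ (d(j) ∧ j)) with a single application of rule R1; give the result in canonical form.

Canonical form:  b ∧ c ∧ d(g(b, j)) ∧ g(b, c ∧ d(j) ∧ j) ∧ g(j, j) ∧ j
Apply R1:  consuming d(j), j;  v := c
Every leftover argument binds to the variable; the entire application is replaced.
Result:  b ∧ c ∧ d(g(b, j)) ∧ g(b, h(h(c, c), h(c, c))) ∧ g(j, j) ∧ j

Answer: b ∧ c ∧ d(g(b, j)) ∧ g(b, h(h(c, c), h(c, c))) ∧ g(j, j) ∧ j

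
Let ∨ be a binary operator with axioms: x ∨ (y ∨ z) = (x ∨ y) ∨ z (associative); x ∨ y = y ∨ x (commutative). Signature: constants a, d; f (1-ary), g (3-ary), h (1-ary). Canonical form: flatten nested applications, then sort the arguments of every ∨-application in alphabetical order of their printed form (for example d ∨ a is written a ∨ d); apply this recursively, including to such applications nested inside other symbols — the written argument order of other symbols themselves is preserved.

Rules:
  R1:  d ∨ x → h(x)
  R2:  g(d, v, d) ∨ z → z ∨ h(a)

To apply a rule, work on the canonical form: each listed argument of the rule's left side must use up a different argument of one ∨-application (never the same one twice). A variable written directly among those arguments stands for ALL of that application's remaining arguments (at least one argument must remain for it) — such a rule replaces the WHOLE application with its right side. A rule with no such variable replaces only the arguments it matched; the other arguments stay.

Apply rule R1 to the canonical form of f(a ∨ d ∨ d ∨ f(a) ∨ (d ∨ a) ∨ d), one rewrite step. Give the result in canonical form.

Answer: f(h(a ∨ a ∨ d ∨ d ∨ d ∨ f(a)))

Derivation:
Canonical form:  f(a ∨ a ∨ d ∨ d ∨ d ∨ d ∨ f(a))
Apply R1:  consuming d;  x := a ∨ a ∨ d ∨ d ∨ d ∨ f(a)
Every leftover argument binds to the variable; the entire application is replaced.
New term:  f(h(a ∨ a ∨ d ∨ d ∨ d ∨ f(a)))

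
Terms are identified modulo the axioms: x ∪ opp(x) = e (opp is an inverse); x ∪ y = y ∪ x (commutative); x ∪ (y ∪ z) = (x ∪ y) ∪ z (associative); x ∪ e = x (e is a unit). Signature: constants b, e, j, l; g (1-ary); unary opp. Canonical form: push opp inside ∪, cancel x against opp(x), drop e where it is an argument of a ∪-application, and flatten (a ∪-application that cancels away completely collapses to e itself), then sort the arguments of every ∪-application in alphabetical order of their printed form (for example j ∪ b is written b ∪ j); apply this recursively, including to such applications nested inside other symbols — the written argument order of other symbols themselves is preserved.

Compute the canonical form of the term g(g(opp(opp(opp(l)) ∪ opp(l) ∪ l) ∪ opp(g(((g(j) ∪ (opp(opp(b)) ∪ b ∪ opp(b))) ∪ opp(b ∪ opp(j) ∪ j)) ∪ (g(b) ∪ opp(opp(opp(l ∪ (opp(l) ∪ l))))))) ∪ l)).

Answer: g(g(opp(g(g(b) ∪ g(j) ∪ opp(l)))))

Derivation:
Descend into:  opp(opp(opp(l)) ∪ opp(l) ∪ l) ∪ opp(g(((g(j) ∪ (opp(opp(b)) ∪ b ∪ opp(b))) ∪ opp(b ∪ opp(j) ∪ j)) ∪ (g(b) ∪ opp(opp(opp(l ∪ (opp(l) ∪ l))))))) ∪ l
Push opp inside:  distribute opp over ∪ and collapse double opp
Cancel:  l cancels
Collect:  opp(g(g(b) ∪ g(j) ∪ opp(l)))
Reassemble:  g(g(opp(g(g(b) ∪ g(j) ∪ opp(l)))))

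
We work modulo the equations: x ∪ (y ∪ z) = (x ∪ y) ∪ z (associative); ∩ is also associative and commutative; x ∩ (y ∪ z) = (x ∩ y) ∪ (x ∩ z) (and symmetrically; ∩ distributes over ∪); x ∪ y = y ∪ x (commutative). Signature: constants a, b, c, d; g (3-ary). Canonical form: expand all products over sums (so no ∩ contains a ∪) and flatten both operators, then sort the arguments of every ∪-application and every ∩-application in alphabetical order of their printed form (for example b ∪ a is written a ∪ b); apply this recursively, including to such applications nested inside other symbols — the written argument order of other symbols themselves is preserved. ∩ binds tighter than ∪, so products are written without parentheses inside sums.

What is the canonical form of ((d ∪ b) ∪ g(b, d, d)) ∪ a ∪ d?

Answer: a ∪ b ∪ d ∪ d ∪ g(b, d, d)

Derivation:
Merge nested applications:  d ∪ b ∪ g(b, d, d) ∪ a ∪ d
Sort arguments:  a ∪ b ∪ d ∪ d ∪ g(b, d, d)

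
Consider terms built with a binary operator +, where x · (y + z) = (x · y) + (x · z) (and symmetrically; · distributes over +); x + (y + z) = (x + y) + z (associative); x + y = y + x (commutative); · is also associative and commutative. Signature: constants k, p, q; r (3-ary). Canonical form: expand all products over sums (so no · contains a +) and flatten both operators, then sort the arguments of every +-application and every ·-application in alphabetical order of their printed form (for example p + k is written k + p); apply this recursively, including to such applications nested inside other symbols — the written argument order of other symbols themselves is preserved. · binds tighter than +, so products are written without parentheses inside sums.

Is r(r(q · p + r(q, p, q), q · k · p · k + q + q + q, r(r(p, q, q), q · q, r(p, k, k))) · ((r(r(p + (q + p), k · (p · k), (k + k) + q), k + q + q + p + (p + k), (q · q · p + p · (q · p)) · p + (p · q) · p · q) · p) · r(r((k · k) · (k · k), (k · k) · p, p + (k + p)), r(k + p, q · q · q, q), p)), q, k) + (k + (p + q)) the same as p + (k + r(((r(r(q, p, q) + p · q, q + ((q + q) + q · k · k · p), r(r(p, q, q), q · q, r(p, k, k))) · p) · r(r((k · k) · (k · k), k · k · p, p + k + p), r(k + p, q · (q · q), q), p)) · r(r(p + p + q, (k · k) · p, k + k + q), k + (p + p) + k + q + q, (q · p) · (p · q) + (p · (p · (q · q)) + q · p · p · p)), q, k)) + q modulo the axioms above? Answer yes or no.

Answer: yes — both canonical forms are k + p + q + r(p · r(p · q + r(q, p, q), k · k · p · q + q + q + q, r(r(p, q, q), q · q, r(p, k, k))) · r(r(k · k · k · k, k · k · p, k + p + p), r(k + p, q · q · q, q), p) · r(r(p + p + q, k · k · p, k + k + q), k + k + p + p + q + q, p · p · p · q + p · p · q · q + p · p · q · q), q, k)

Derivation:
Left:  r(r(q · p + r(q, p, q), q · k · p · k + q + q + q, r(r(p, q, q), q · q, r(p, k, k))) · ((r(r(p + (q + p), k · (p · k), (k + k) + q), k + q + q + p + (p + k), (q · q · p + p · (q · p)) · p + (p · q) · p · q) · p) · r(r((k · k) · (k · k), (k · k) · p, p + (k + p)), r(k + p, q · q · q, q), p)), q, k) + (k + (p + q))
  Distribute:  r(p · r(p · q + r(q, p, q), k · k · p · q + q + q + q, r(r(p, q, q), q · q, r(p, k, k))) · r(r(k · k · k · k, k · k · p, k + p + p), r(k + p, q · q · q, q), p) · r(r(p + p + q, k · k · p, k + k + q), k + k + p + p + q + q, p · p · p · q + p · p · q · q + p · p · q · q), q, k) + k + p + q
  Sort:  k + p + q + r(p · r(p · q + r(q, p, q), k · k · p · q + q + q + q, r(r(p, q, q), q · q, r(p, k, k))) · r(r(k · k · k · k, k · k · p, k + p + p), r(k + p, q · q · q, q), p) · r(r(p + p + q, k · k · p, k + k + q), k + k + p + p + q + q, p · p · p · q + p · p · q · q + p · p · q · q), q, k)
Right:  p + (k + r(((r(r(q, p, q) + p · q, q + ((q + q) + q · k · k · p), r(r(p, q, q), q · q, r(p, k, k))) · p) · r(r((k · k) · (k · k), k · k · p, p + k + p), r(k + p, q · (q · q), q), p)) · r(r(p + p + q, (k · k) · p, k + k + q), k + (p + p) + k + q + q, (q · p) · (p · q) + (p · (p · (q · q)) + q · p · p · p)), q, k)) + q
  Merge nested applications:  p + k + r(p · r(p · q + r(q, p, q), k · k · p · q + q + q + q, r(r(p, q, q), q · q, r(p, k, k))) · r(r(k · k · k · k, k · k · p, k + p + p), r(k + p, q · q · q, q), p) · r(r(p + p + q, k · k · p, k + k + q), k + k + p + p + q + q, p · p · p · q + p · p · q · q + p · p · q · q), q, k) + q
  Sort:  k + p + q + r(p · r(p · q + r(q, p, q), k · k · p · q + q + q + q, r(r(p, q, q), q · q, r(p, k, k))) · r(r(k · k · k · k, k · k · p, k + p + p), r(k + p, q · q · q, q), p) · r(r(p + p + q, k · k · p, k + k + q), k + k + p + p + q + q, p · p · p · q + p · p · q · q + p · p · q · q), q, k)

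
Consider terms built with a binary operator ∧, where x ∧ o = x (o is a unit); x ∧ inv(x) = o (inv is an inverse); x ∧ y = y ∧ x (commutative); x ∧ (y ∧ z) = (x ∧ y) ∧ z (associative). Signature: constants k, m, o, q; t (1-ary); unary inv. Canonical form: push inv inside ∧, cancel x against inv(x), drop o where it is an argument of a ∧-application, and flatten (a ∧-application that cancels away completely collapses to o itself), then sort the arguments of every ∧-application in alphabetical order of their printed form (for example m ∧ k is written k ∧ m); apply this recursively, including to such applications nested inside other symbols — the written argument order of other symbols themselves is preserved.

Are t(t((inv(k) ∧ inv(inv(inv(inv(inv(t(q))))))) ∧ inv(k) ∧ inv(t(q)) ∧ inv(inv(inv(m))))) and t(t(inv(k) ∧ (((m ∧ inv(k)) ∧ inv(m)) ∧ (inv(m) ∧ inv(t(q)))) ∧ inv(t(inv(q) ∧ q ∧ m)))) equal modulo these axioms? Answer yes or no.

Left:  t(t((inv(k) ∧ inv(inv(inv(inv(inv(t(q))))))) ∧ inv(k) ∧ inv(t(q)) ∧ inv(inv(inv(m)))))
  Focus inside:  (inv(k) ∧ inv(inv(inv(inv(inv(t(q))))))) ∧ inv(k) ∧ inv(t(q)) ∧ inv(inv(inv(m)))
  Push inv inside:  distribute inv over ∧ and collapse double inv
  Collect terms:  inv(k) ∧ inv(k) ∧ inv(t(q)) ∧ inv(t(q)) ∧ inv(m)
  Order the arguments:  inv(k) ∧ inv(k) ∧ inv(m) ∧ inv(t(q)) ∧ inv(t(q))
  Reassemble:  t(t(inv(k) ∧ inv(k) ∧ inv(m) ∧ inv(t(q)) ∧ inv(t(q))))
Right:  t(t(inv(k) ∧ (((m ∧ inv(k)) ∧ inv(m)) ∧ (inv(m) ∧ inv(t(q)))) ∧ inv(t(inv(q) ∧ q ∧ m))))
  Descend into:  inv(k) ∧ (((m ∧ inv(k)) ∧ inv(m)) ∧ (inv(m) ∧ inv(t(q)))) ∧ inv(t(inv(q) ∧ q ∧ m))
  Collect:  inv(k) ∧ inv(k) ∧ inv(m) ∧ inv(t(q)) ∧ inv(t(m))
  Sort:  inv(k) ∧ inv(k) ∧ inv(m) ∧ inv(t(m)) ∧ inv(t(q))
  Put back:  t(t(inv(k) ∧ inv(k) ∧ inv(m) ∧ inv(t(m)) ∧ inv(t(q))))

Answer: no — t(t(inv(k) ∧ inv(k) ∧ inv(m) ∧ inv(t(q)) ∧ inv(t(q)))) vs t(t(inv(k) ∧ inv(k) ∧ inv(m) ∧ inv(t(m)) ∧ inv(t(q))))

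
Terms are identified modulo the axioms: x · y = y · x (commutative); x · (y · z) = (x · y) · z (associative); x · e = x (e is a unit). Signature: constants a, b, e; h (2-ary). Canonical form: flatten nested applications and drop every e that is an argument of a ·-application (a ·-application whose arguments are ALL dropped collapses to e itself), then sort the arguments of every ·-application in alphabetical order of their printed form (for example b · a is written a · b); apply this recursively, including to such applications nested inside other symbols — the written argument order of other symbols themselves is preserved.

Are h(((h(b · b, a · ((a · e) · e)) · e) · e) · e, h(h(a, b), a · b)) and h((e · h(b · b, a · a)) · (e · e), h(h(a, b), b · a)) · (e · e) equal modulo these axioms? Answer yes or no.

Left:  h(((h(b · b, a · ((a · e) · e)) · e) · e) · e, h(h(a, b), a · b))
  Focus inside:  ((h(b · b, a · ((a · e) · e)) · e) · e) · e
  Merge nested applications:  h(b · b, a · ((a · e) · e)) · e · e · e
  Inside:  h(b · b, a · ((a · e) · e))  →  h(b · b, a · a)
  Unit:  drop e (×3)
  Order the arguments:  h(b · b, a · a)
  Reassemble:  h(h(b · b, a · a), h(h(a, b), a · b))
Right:  h((e · h(b · b, a · a)) · (e · e), h(h(a, b), b · a)) · (e · e)
  Flatten:  h((e · h(b · b, a · a)) · (e · e), h(h(a, b), b · a)) · e · e
  Inside:  h((e · h(b · b, a · a)) · (e · e), h(h(a, b), b · a))  →  h(h(b · b, a · a), h(h(a, b), a · b))
  Units out:  drop e (×2)
  Order the arguments:  h(h(b · b, a · a), h(h(a, b), a · b))

Answer: yes — both canonical forms are h(h(b · b, a · a), h(h(a, b), a · b))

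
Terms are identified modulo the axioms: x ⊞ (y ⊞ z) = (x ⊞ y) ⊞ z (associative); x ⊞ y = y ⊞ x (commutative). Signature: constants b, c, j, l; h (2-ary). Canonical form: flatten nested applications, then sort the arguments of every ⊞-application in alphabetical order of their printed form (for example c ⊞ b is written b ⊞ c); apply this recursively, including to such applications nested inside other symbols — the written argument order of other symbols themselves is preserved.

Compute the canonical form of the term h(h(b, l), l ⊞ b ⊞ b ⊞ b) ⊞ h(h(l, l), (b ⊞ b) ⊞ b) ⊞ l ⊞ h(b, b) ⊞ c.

Canonicalize subterm:  h(h(b, l), l ⊞ b ⊞ b ⊞ b)  →  h(h(b, l), b ⊞ b ⊞ b ⊞ l)
Simplify inside:  h(h(l, l), (b ⊞ b) ⊞ b)  →  h(h(l, l), b ⊞ b ⊞ b)
Sort arguments:  c ⊞ h(b, b) ⊞ h(h(b, l), b ⊞ b ⊞ b ⊞ l) ⊞ h(h(l, l), b ⊞ b ⊞ b) ⊞ l

Answer: c ⊞ h(b, b) ⊞ h(h(b, l), b ⊞ b ⊞ b ⊞ l) ⊞ h(h(l, l), b ⊞ b ⊞ b) ⊞ l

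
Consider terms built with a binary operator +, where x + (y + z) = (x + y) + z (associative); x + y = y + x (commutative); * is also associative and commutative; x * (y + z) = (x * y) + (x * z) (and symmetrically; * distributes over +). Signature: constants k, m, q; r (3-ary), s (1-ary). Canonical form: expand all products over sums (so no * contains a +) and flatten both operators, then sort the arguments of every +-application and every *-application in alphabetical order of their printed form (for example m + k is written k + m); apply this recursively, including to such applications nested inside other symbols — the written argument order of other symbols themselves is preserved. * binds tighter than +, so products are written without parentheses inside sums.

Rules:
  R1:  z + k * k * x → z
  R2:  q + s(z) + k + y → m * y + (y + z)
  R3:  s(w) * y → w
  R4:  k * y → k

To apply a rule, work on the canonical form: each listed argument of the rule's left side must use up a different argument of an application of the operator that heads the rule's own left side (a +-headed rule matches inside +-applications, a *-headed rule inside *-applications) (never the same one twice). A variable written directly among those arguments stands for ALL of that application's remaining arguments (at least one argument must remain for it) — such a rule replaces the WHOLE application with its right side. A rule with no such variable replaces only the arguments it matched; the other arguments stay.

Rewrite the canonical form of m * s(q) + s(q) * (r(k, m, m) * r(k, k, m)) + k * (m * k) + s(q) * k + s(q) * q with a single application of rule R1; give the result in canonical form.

Answer: k * s(q) + m * s(q) + q * s(q) + r(k, k, m) * r(k, m, m) * s(q)

Derivation:
Canonical form:  k * k * m + k * s(q) + m * s(q) + q * s(q) + r(k, k, m) * r(k, m, m) * s(q)
Apply R1:  consuming k * k * m;  x := m, z := k * s(q) + m * s(q) + q * s(q) + r(k, k, m) * r(k, m, m) * s(q)
The variable takes the whole remainder — replace the entire application.
Giving:  k * s(q) + m * s(q) + q * s(q) + r(k, k, m) * r(k, m, m) * s(q)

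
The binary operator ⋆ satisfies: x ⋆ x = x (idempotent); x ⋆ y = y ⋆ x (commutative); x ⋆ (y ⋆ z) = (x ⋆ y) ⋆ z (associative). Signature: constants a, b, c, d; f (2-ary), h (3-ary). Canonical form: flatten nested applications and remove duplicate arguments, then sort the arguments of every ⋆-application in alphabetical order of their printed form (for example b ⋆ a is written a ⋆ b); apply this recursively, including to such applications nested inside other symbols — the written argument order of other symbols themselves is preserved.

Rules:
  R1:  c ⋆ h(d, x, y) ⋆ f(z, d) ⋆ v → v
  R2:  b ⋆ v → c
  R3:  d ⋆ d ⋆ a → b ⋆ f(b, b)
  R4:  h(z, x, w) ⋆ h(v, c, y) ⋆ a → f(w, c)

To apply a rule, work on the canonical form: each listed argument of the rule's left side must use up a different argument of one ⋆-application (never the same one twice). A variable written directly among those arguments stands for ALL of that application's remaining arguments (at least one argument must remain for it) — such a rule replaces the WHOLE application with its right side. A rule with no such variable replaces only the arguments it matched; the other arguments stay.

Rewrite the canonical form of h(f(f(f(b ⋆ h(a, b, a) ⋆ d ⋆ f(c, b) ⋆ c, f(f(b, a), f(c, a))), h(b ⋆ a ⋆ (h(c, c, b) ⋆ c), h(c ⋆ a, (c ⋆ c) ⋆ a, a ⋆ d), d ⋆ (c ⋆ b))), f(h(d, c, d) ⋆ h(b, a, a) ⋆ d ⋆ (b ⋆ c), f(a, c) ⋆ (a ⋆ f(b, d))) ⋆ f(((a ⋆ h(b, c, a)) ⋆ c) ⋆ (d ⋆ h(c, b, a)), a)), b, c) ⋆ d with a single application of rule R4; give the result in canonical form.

Canonical form:  d ⋆ h(f(f(f(b ⋆ c ⋆ d ⋆ f(c, b) ⋆ h(a, b, a), f(f(b, a), f(c, a))), h(a ⋆ b ⋆ c ⋆ h(c, c, b), h(a ⋆ c, a ⋆ c, a ⋆ d), b ⋆ c ⋆ d)), f(a ⋆ c ⋆ d ⋆ h(b, c, a) ⋆ h(c, b, a), a) ⋆ f(b ⋆ c ⋆ d ⋆ h(b, a, a) ⋆ h(d, c, d), a ⋆ f(a, c) ⋆ f(b, d))), b, c)
R4 matches:  uses a, h(b, c, a), h(c, b, a);  v := b, w := a, x := b, y := a, z := c
New term:  d ⋆ h(f(f(f(b ⋆ c ⋆ d ⋆ f(c, b) ⋆ h(a, b, a), f(f(b, a), f(c, a))), h(a ⋆ b ⋆ c ⋆ h(c, c, b), h(a ⋆ c, a ⋆ c, a ⋆ d), b ⋆ c ⋆ d)), f(b ⋆ c ⋆ d ⋆ h(b, a, a) ⋆ h(d, c, d), a ⋆ f(a, c) ⋆ f(b, d)) ⋆ f(c ⋆ d ⋆ f(a, c), a)), b, c)

Answer: d ⋆ h(f(f(f(b ⋆ c ⋆ d ⋆ f(c, b) ⋆ h(a, b, a), f(f(b, a), f(c, a))), h(a ⋆ b ⋆ c ⋆ h(c, c, b), h(a ⋆ c, a ⋆ c, a ⋆ d), b ⋆ c ⋆ d)), f(b ⋆ c ⋆ d ⋆ h(b, a, a) ⋆ h(d, c, d), a ⋆ f(a, c) ⋆ f(b, d)) ⋆ f(c ⋆ d ⋆ f(a, c), a)), b, c)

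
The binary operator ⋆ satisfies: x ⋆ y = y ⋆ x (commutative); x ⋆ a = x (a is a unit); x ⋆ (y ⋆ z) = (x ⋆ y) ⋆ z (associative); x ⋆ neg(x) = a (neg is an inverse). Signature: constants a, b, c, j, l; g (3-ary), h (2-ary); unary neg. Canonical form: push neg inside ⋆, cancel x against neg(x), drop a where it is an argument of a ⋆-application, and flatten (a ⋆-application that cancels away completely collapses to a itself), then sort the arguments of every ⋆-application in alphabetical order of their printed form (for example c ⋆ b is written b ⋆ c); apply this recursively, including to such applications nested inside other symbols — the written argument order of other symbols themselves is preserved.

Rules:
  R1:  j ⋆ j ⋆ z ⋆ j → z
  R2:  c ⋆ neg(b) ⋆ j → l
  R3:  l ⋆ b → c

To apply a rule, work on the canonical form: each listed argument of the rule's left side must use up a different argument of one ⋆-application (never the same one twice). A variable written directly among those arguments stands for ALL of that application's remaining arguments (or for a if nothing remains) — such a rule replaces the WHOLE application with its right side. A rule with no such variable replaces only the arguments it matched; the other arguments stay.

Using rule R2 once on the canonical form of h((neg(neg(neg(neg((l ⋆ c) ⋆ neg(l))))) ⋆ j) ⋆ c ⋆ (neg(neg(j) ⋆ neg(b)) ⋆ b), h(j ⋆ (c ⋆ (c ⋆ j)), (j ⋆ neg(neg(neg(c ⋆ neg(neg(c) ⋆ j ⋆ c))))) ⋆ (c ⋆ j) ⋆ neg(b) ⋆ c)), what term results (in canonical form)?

Canonical form:  h(b ⋆ b ⋆ c ⋆ c ⋆ j ⋆ j, h(c ⋆ c ⋆ j ⋆ j, c ⋆ j ⋆ j ⋆ j ⋆ neg(b)))
Match R2:  consume c, j, neg(b)
New term:  h(b ⋆ b ⋆ c ⋆ c ⋆ j ⋆ j, h(c ⋆ c ⋆ j ⋆ j, j ⋆ j ⋆ l))

Answer: h(b ⋆ b ⋆ c ⋆ c ⋆ j ⋆ j, h(c ⋆ c ⋆ j ⋆ j, j ⋆ j ⋆ l))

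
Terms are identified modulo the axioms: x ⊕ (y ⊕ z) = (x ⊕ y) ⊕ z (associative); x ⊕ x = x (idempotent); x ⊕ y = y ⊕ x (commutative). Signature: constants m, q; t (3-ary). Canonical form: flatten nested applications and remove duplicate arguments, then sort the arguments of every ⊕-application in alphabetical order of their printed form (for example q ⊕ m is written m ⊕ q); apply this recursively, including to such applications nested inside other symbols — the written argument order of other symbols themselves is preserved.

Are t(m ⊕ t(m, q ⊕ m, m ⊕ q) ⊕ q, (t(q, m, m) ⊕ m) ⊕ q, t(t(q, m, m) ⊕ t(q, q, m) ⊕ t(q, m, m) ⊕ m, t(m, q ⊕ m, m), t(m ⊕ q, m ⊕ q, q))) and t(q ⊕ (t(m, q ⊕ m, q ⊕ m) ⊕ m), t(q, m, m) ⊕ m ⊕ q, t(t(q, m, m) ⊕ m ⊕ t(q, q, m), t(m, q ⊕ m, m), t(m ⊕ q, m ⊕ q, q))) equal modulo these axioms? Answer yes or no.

Left:  t(m ⊕ t(m, q ⊕ m, m ⊕ q) ⊕ q, (t(q, m, m) ⊕ m) ⊕ q, t(t(q, m, m) ⊕ t(q, q, m) ⊕ t(q, m, m) ⊕ m, t(m, q ⊕ m, m), t(m ⊕ q, m ⊕ q, q)))
  Work inside:  t(q, m, m) ⊕ t(q, q, m) ⊕ t(q, m, m) ⊕ m
  Idempotence:  drop duplicate t(q, m, m)
  Order the arguments:  m ⊕ t(q, m, m) ⊕ t(q, q, m)
  Reassemble:  t(m ⊕ q ⊕ t(m, m ⊕ q, m ⊕ q), m ⊕ q ⊕ t(q, m, m), t(m ⊕ t(q, m, m) ⊕ t(q, q, m), t(m, m ⊕ q, m), t(m ⊕ q, m ⊕ q, q)))
Right:  t(q ⊕ (t(m, q ⊕ m, q ⊕ m) ⊕ m), t(q, m, m) ⊕ m ⊕ q, t(t(q, m, m) ⊕ m ⊕ t(q, q, m), t(m, q ⊕ m, m), t(m ⊕ q, m ⊕ q, q)))
  Descend into:  q ⊕ (t(m, q ⊕ m, q ⊕ m) ⊕ m)
  Un-nest:  q ⊕ t(m, q ⊕ m, q ⊕ m) ⊕ m
  Inside:  t(m, q ⊕ m, q ⊕ m)  →  t(m, m ⊕ q, m ⊕ q)
  Order the arguments:  m ⊕ q ⊕ t(m, m ⊕ q, m ⊕ q)
  Put back:  t(m ⊕ q ⊕ t(m, m ⊕ q, m ⊕ q), m ⊕ q ⊕ t(q, m, m), t(m ⊕ t(q, m, m) ⊕ t(q, q, m), t(m, m ⊕ q, m), t(m ⊕ q, m ⊕ q, q)))

Answer: yes — both canonical forms are t(m ⊕ q ⊕ t(m, m ⊕ q, m ⊕ q), m ⊕ q ⊕ t(q, m, m), t(m ⊕ t(q, m, m) ⊕ t(q, q, m), t(m, m ⊕ q, m), t(m ⊕ q, m ⊕ q, q)))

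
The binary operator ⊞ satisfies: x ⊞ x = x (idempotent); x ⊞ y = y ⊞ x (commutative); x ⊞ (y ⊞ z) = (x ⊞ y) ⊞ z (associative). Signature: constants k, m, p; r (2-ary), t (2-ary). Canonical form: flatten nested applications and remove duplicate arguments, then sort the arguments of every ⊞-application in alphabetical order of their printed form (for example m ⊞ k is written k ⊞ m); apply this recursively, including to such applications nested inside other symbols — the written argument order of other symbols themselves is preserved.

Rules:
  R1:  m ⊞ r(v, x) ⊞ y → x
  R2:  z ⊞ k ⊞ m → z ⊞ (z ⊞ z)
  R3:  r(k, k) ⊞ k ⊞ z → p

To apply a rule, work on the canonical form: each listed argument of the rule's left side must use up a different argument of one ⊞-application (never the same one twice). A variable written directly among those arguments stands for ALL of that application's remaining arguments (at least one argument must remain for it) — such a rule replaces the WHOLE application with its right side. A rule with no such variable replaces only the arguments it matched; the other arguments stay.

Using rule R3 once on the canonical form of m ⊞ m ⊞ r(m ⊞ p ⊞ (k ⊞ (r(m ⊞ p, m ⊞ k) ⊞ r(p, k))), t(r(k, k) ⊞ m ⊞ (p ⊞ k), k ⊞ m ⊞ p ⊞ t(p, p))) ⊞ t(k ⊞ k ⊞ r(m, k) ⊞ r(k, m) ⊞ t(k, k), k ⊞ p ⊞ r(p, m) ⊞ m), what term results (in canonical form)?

Answer: m ⊞ r(k ⊞ m ⊞ p ⊞ r(m ⊞ p, k ⊞ m) ⊞ r(p, k), t(p, k ⊞ m ⊞ p ⊞ t(p, p))) ⊞ t(k ⊞ r(k, m) ⊞ r(m, k) ⊞ t(k, k), k ⊞ m ⊞ p ⊞ r(p, m))

Derivation:
Canonical form:  m ⊞ r(k ⊞ m ⊞ p ⊞ r(m ⊞ p, k ⊞ m) ⊞ r(p, k), t(k ⊞ m ⊞ p ⊞ r(k, k), k ⊞ m ⊞ p ⊞ t(p, p))) ⊞ t(k ⊞ r(k, m) ⊞ r(m, k) ⊞ t(k, k), k ⊞ m ⊞ p ⊞ r(p, m))
R3 matches:  uses k, r(k, k);  z := m ⊞ p
Every leftover argument binds to the variable; the entire application is replaced.
Result:  m ⊞ r(k ⊞ m ⊞ p ⊞ r(m ⊞ p, k ⊞ m) ⊞ r(p, k), t(p, k ⊞ m ⊞ p ⊞ t(p, p))) ⊞ t(k ⊞ r(k, m) ⊞ r(m, k) ⊞ t(k, k), k ⊞ m ⊞ p ⊞ r(p, m))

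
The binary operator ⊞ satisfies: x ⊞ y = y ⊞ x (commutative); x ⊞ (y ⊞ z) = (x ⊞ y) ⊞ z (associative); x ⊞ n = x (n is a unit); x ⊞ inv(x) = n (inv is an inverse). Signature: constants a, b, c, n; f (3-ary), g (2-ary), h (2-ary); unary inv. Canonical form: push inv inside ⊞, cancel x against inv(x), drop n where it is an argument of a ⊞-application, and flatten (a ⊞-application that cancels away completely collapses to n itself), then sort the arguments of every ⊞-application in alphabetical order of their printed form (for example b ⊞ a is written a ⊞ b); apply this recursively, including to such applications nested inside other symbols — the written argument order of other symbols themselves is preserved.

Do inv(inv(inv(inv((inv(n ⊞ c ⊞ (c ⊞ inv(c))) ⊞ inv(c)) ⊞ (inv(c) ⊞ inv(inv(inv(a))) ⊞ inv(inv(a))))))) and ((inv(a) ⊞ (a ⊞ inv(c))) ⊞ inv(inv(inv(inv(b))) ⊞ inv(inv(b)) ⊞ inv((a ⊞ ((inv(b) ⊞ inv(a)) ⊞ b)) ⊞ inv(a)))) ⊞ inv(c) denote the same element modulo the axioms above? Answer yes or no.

Left:  inv(inv(inv(inv((inv(n ⊞ c ⊞ (c ⊞ inv(c))) ⊞ inv(c)) ⊞ (inv(c) ⊞ inv(inv(inv(a))) ⊞ inv(inv(a)))))))
  Push inv inside:  distribute inv over ⊞ and collapse double inv
  Inverses cancel:  a cancels
  Collect terms:  inv(c) ⊞ inv(c) ⊞ inv(c)
Right:  ((inv(a) ⊞ (a ⊞ inv(c))) ⊞ inv(inv(inv(inv(b))) ⊞ inv(inv(b)) ⊞ inv((a ⊞ ((inv(b) ⊞ inv(a)) ⊞ b)) ⊞ inv(a)))) ⊞ inv(c)
  Push inv inside:  distribute inv over ⊞ and collapse double inv
  Inverses cancel:  b cancels
  Collect:  inv(a) ⊞ inv(c) ⊞ inv(c)

Answer: no — inv(c) ⊞ inv(c) ⊞ inv(c) vs inv(a) ⊞ inv(c) ⊞ inv(c)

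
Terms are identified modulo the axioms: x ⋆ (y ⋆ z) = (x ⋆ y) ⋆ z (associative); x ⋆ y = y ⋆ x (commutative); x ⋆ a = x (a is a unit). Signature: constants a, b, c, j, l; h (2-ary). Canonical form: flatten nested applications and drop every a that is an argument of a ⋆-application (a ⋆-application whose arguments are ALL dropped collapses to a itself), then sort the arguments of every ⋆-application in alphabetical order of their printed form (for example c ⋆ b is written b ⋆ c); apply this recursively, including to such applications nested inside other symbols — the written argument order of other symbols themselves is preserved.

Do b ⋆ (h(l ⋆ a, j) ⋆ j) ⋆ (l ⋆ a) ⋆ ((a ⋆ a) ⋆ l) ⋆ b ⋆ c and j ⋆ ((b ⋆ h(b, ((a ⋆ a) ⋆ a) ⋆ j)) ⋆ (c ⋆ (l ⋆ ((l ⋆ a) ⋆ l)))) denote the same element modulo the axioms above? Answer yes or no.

Answer: no — b ⋆ b ⋆ c ⋆ h(l, j) ⋆ j ⋆ l ⋆ l vs b ⋆ c ⋆ h(b, j) ⋆ j ⋆ l ⋆ l ⋆ l

Derivation:
Left:  b ⋆ (h(l ⋆ a, j) ⋆ j) ⋆ (l ⋆ a) ⋆ ((a ⋆ a) ⋆ l) ⋆ b ⋆ c
  Merge nested applications:  b ⋆ h(l ⋆ a, j) ⋆ j ⋆ l ⋆ a ⋆ a ⋆ a ⋆ l ⋆ b ⋆ c
  Inside:  h(l ⋆ a, j)  →  h(l, j)
  Units out:  drop a (×3)
  Sort:  b ⋆ b ⋆ c ⋆ h(l, j) ⋆ j ⋆ l ⋆ l
Right:  j ⋆ ((b ⋆ h(b, ((a ⋆ a) ⋆ a) ⋆ j)) ⋆ (c ⋆ (l ⋆ ((l ⋆ a) ⋆ l))))
  Merge nested applications:  j ⋆ b ⋆ h(b, ((a ⋆ a) ⋆ a) ⋆ j) ⋆ c ⋆ l ⋆ l ⋆ a ⋆ l
  Canonicalize subterm:  h(b, ((a ⋆ a) ⋆ a) ⋆ j)  →  h(b, j)
  Drop the unit:  drop a
  Sort arguments:  b ⋆ c ⋆ h(b, j) ⋆ j ⋆ l ⋆ l ⋆ l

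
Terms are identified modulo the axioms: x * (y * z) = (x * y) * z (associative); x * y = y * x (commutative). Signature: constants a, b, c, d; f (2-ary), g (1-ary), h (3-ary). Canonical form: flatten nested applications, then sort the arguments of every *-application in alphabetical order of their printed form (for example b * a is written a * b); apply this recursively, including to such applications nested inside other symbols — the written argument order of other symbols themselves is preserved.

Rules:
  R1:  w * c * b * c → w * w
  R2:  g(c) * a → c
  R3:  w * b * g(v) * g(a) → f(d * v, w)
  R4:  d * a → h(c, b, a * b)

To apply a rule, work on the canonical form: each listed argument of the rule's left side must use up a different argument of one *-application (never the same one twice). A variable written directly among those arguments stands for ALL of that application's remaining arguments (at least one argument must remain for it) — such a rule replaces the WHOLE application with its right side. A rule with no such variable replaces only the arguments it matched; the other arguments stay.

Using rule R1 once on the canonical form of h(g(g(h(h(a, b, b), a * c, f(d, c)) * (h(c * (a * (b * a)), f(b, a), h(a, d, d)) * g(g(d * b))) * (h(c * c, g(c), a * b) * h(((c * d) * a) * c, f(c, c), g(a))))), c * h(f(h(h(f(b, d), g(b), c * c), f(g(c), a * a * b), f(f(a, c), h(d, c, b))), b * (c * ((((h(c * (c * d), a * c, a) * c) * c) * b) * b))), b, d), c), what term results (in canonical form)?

Answer: h(g(g(g(g(b * d)) * h(a * a * b * c, f(b, a), h(a, d, d)) * h(a * c * c * d, f(c, c), g(a)) * h(c * c, g(c), a * b) * h(h(a, b, b), a * c, f(d, c)))), c * h(f(h(h(f(b, d), g(b), c * c), f(g(c), a * a * b), f(f(a, c), h(d, c, b))), b * b * b * b * c * c * h(c * c * d, a * c, a) * h(c * c * d, a * c, a)), b, d), c)

Derivation:
Canonical form:  h(g(g(g(g(b * d)) * h(a * a * b * c, f(b, a), h(a, d, d)) * h(a * c * c * d, f(c, c), g(a)) * h(c * c, g(c), a * b) * h(h(a, b, b), a * c, f(d, c)))), c * h(f(h(h(f(b, d), g(b), c * c), f(g(c), a * a * b), f(f(a, c), h(d, c, b))), b * b * b * c * c * c * h(c * c * d, a * c, a)), b, d), c)
Match R1:  consume b, c, c;  w := b * b * c * h(c * c * d, a * c, a)
Every leftover argument binds to the variable; the entire application is replaced.
New term:  h(g(g(g(g(b * d)) * h(a * a * b * c, f(b, a), h(a, d, d)) * h(a * c * c * d, f(c, c), g(a)) * h(c * c, g(c), a * b) * h(h(a, b, b), a * c, f(d, c)))), c * h(f(h(h(f(b, d), g(b), c * c), f(g(c), a * a * b), f(f(a, c), h(d, c, b))), b * b * b * b * c * c * h(c * c * d, a * c, a) * h(c * c * d, a * c, a)), b, d), c)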